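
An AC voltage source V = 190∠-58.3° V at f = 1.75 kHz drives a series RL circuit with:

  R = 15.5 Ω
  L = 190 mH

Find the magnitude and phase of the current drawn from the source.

Step 1 — Angular frequency: ω = 2π·f = 2π·1750 = 1.1e+04 rad/s.
Step 2 — Component impedances:
  R: Z = R = 15.5 Ω
  L: Z = jωL = j·1.1e+04·0.19 = 0 + j2089 Ω
Step 3 — Series combination: Z_total = R + L = 15.5 + j2089 Ω = 2089∠89.6° Ω.
Step 4 — Source phasor: V = 190∠-58.3° V = 99.84 - j161.7 V.
Step 5 — Ohm's law: I = V / Z_total = (99.84 - j161.7) / (15.5 + j2089) = -0.07702 - j0.04836 A.
Step 6 — Convert to polar: |I| = 0.09094 A, ∠I = -147.9°.

I = 0.09094∠-147.9° A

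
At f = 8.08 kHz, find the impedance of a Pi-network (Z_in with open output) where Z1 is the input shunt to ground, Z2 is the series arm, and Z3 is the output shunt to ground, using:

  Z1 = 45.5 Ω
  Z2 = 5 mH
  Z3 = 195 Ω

Step 1 — Angular frequency: ω = 2π·f = 2π·8080 = 5.077e+04 rad/s.
Step 2 — Component impedances:
  Z1: Z = R = 45.5 Ω
  Z2: Z = jωL = j·5.077e+04·0.005 = 0 + j253.8 Ω
  Z3: Z = R = 195 Ω
Step 3 — With open output, the series arm Z2 and the output shunt Z3 appear in series to ground: Z2 + Z3 = 195 + j253.8 Ω.
Step 4 — Parallel with input shunt Z1: Z_in = Z1 || (Z2 + Z3) = 41.43 + j4.298 Ω = 41.65∠5.9° Ω.

Z = 41.43 + j4.298 Ω = 41.65∠5.9° Ω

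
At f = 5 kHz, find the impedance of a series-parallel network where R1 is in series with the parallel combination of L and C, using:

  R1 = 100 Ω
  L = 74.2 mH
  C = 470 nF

Step 1 — Angular frequency: ω = 2π·f = 2π·5000 = 3.142e+04 rad/s.
Step 2 — Component impedances:
  R1: Z = R = 100 Ω
  L: Z = jωL = j·3.142e+04·0.0742 = 0 + j2331 Ω
  C: Z = 1/(jωC) = -j/(ω·C) = 0 - j67.73 Ω
Step 3 — Parallel branch: L || C = 1/(1/L + 1/C) = 0 - j69.75 Ω.
Step 4 — Series with R1: Z_total = R1 + (L || C) = 100 - j69.75 Ω = 121.9∠-34.9° Ω.

Z = 100 - j69.75 Ω = 121.9∠-34.9° Ω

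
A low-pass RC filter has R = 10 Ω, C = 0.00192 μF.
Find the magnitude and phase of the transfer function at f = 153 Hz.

Step 1 — Angular frequency: ω = 2π·153 = 961.3 rad/s.
Step 2 — Transfer function: H(jω) = 1/(1 + jωRC).
Step 3 — Denominator: 1 + jωRC = 1 + j·961.3·10·1.92e-09 = 1 + j1.846e-05.
Step 4 — H = 1 - j1.846e-05.
Step 5 — Magnitude: |H| = 1 (-0.0 dB); phase: φ = -0.0°.

|H| = 1 (-0.0 dB), φ = -0.0°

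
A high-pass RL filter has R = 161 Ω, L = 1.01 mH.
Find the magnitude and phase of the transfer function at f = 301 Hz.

Step 1 — Angular frequency: ω = 2π·301 = 1891 rad/s.
Step 2 — Transfer function: H(jω) = jωL/(R + jωL).
Step 3 — Numerator jωL = j·1.91; denominator R + jωL = 161 + j1.91.
Step 4 — H = 0.0001407 + j0.01186.
Step 5 — Magnitude: |H| = 0.01186 (-38.5 dB); phase: φ = 89.3°.

|H| = 0.01186 (-38.5 dB), φ = 89.3°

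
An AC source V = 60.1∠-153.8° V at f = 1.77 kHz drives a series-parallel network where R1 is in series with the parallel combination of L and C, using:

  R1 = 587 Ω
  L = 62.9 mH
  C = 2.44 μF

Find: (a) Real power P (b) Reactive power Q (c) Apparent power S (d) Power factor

Step 1 — Angular frequency: ω = 2π·f = 2π·1770 = 1.112e+04 rad/s.
Step 2 — Component impedances:
  R1: Z = R = 587 Ω
  L: Z = jωL = j·1.112e+04·0.0629 = 0 + j699.5 Ω
  C: Z = 1/(jωC) = -j/(ω·C) = 0 - j36.85 Ω
Step 3 — Parallel branch: L || C = 1/(1/L + 1/C) = 0 - j38.9 Ω.
Step 4 — Series with R1: Z_total = R1 + (L || C) = 587 - j38.9 Ω = 588.3∠-3.8° Ω.
Step 5 — Source phasor: V = 60.1∠-153.8° V = -53.93 - j26.53 V.
Step 6 — Current: I = V / Z = -0.08848 - j0.05107 A = 0.1022∠-150.0° A.
Step 7 — Complex power: S = V·I* = 6.126 - j0.406 VA.
Step 8 — Real power: P = Re(S) = 6.126 W.
Step 9 — Reactive power: Q = Im(S) = -0.406 VAR.
Step 10 — Apparent power: |S| = 6.14 VA.
Step 11 — Power factor: PF = P/|S| = 0.9978 (leading).

(a) P = 6.126 W  (b) Q = -0.406 VAR  (c) S = 6.14 VA  (d) PF = 0.9978 (leading)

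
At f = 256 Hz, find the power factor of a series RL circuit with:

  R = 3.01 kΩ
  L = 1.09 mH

Step 1 — Angular frequency: ω = 2π·f = 2π·256 = 1608 rad/s.
Step 2 — Component impedances:
  R: Z = R = 3010 Ω
  L: Z = jωL = j·1608·0.00109 = 0 + j1.753 Ω
Step 3 — Series combination: Z_total = R + L = 3010 + j1.753 Ω = 3010∠0.0° Ω.
Step 4 — Power factor: PF = cos(φ) = Re(Z)/|Z| = 3010/3010 = 1.
Step 5 — Type: Im(Z) = 1.753 ⇒ lagging (phase φ = 0.0°).

PF = 1 (lagging, φ = 0.0°)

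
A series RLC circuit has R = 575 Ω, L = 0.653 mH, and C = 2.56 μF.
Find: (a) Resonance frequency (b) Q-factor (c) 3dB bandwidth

Step 1 — Resonance: ω₀ = 1/√(LC) = 1/√(0.000653·2.56e-06) = 2.446e+04 rad/s.
Step 2 — f₀ = ω₀/(2π) = 3893 Hz.
Step 3 — Series Q: Q = ω₀L/R = 2.446e+04·0.000653/575 = 0.02778.
Step 4 — Bandwidth: Δω = ω₀/Q = 8.806e+05 rad/s; BW = Δω/(2π) = 1.401e+05 Hz.

(a) f₀ = 3893 Hz  (b) Q = 0.02778  (c) BW = 1.401e+05 Hz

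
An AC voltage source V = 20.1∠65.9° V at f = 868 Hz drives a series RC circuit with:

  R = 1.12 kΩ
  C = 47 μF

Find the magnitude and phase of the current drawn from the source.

Step 1 — Angular frequency: ω = 2π·f = 2π·868 = 5454 rad/s.
Step 2 — Component impedances:
  R: Z = R = 1120 Ω
  C: Z = 1/(jωC) = -j/(ω·C) = 0 - j3.901 Ω
Step 3 — Series combination: Z_total = R + C = 1120 - j3.901 Ω = 1120∠-0.2° Ω.
Step 4 — Source phasor: V = 20.1∠65.9° V = 8.207 + j18.35 V.
Step 5 — Ohm's law: I = V / Z_total = (8.207 + j18.35) / (1120 - j3.901) = 0.007271 + j0.01641 A.
Step 6 — Convert to polar: |I| = 0.01795 A, ∠I = 66.1°.

I = 0.01795∠66.1° A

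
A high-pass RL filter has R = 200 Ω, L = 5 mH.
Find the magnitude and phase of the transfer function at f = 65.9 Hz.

Step 1 — Angular frequency: ω = 2π·65.9 = 414.1 rad/s.
Step 2 — Transfer function: H(jω) = jωL/(R + jωL).
Step 3 — Numerator jωL = j·2.07; denominator R + jωL = 200 + j2.07.
Step 4 — H = 0.0001071 + j0.01035.
Step 5 — Magnitude: |H| = 0.01035 (-39.7 dB); phase: φ = 89.4°.

|H| = 0.01035 (-39.7 dB), φ = 89.4°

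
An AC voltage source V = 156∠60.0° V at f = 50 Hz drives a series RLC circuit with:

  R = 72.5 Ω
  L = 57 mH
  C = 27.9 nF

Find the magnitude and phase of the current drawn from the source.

Step 1 — Angular frequency: ω = 2π·f = 2π·50 = 314.2 rad/s.
Step 2 — Component impedances:
  R: Z = R = 72.5 Ω
  L: Z = jωL = j·314.2·0.057 = 0 + j17.91 Ω
  C: Z = 1/(jωC) = -j/(ω·C) = 0 - j1.141e+05 Ω
Step 3 — Series combination: Z_total = R + L + C = 72.5 - j1.141e+05 Ω = 1.141e+05∠-90.0° Ω.
Step 4 — Source phasor: V = 156∠60.0° V = 78 + j135.1 V.
Step 5 — Ohm's law: I = V / Z_total = (78 + j135.1) / (72.5 - j1.141e+05) = -0.001184 + j0.0006845 A.
Step 6 — Convert to polar: |I| = 0.001368 A, ∠I = 150.0°.

I = 0.001368∠150.0° A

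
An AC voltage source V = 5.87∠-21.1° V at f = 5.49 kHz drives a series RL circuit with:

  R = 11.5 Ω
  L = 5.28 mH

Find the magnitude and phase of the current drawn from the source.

Step 1 — Angular frequency: ω = 2π·f = 2π·5490 = 3.449e+04 rad/s.
Step 2 — Component impedances:
  R: Z = R = 11.5 Ω
  L: Z = jωL = j·3.449e+04·0.00528 = 0 + j182.1 Ω
Step 3 — Series combination: Z_total = R + L = 11.5 + j182.1 Ω = 182.5∠86.4° Ω.
Step 4 — Source phasor: V = 5.87∠-21.1° V = 5.476 - j2.113 V.
Step 5 — Ohm's law: I = V / Z_total = (5.476 - j2.113) / (11.5 + j182.1) = -0.009665 - j0.03068 A.
Step 6 — Convert to polar: |I| = 0.03217 A, ∠I = -107.5°.

I = 0.03217∠-107.5° A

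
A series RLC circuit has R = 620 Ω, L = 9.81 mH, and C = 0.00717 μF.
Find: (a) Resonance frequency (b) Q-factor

Step 1 — Resonance condition Im(Z)=0 gives ω₀ = 1/√(LC).
Step 2 — ω₀ = 1/√(0.00981·7.17e-09) = 1.192e+05 rad/s.
Step 3 — f₀ = ω₀/(2π) = 1.898e+04 Hz.
Step 4 — Series Q: Q = ω₀L/R = 1.192e+05·0.00981/620 = 1.887.

(a) f₀ = 1.898e+04 Hz  (b) Q = 1.887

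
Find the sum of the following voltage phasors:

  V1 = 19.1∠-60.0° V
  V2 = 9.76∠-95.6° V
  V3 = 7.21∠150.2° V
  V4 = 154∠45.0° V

Step 1 — Convert each phasor to rectangular form:
  V1 = 19.1·(cos(-60.0°) + j·sin(-60.0°)) = 9.55 - j16.54 V
  V2 = 9.76·(cos(-95.6°) + j·sin(-95.6°)) = -0.9524 - j9.713 V
  V3 = 7.21·(cos(150.2°) + j·sin(150.2°)) = -6.257 + j3.583 V
  V4 = 154·(cos(45.0°) + j·sin(45.0°)) = 108.9 + j108.9 V
Step 2 — Sum components: V_total = 111.2 + j86.22 V.
Step 3 — Convert to polar: |V_total| = 140.7 V, ∠V_total = 37.8°.

V_total = 140.7∠37.8° V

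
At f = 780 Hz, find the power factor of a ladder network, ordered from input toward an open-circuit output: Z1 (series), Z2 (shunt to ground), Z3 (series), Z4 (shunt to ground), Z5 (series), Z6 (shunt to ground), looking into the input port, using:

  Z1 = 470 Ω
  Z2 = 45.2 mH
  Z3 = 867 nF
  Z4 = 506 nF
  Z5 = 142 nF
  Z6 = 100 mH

Step 1 — Angular frequency: ω = 2π·f = 2π·780 = 4901 rad/s.
Step 2 — Component impedances:
  Z1: Z = R = 470 Ω
  Z2: Z = jωL = j·4901·0.0452 = 0 + j221.5 Ω
  Z3: Z = 1/(jωC) = -j/(ω·C) = 0 - j235.3 Ω
  Z4: Z = 1/(jωC) = -j/(ω·C) = 0 - j403.3 Ω
  Z5: Z = 1/(jωC) = -j/(ω·C) = 0 - j1437 Ω
  Z6: Z = jωL = j·4901·0.1 = 0 + j490.1 Ω
Step 3 — Ladder network (open output): work backward from the far end, alternating series and parallel combinations. Z_in = 470 + j386.9 Ω = 608.8∠39.5° Ω.
Step 4 — Power factor: PF = cos(φ) = Re(Z)/|Z| = 470/608.8 = 0.772.
Step 5 — Type: Im(Z) = 386.9 ⇒ lagging (phase φ = 39.5°).

PF = 0.772 (lagging, φ = 39.5°)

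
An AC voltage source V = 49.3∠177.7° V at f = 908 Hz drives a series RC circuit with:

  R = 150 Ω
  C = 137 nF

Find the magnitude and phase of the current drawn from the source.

Step 1 — Angular frequency: ω = 2π·f = 2π·908 = 5705 rad/s.
Step 2 — Component impedances:
  R: Z = R = 150 Ω
  C: Z = 1/(jωC) = -j/(ω·C) = 0 - j1279 Ω
Step 3 — Series combination: Z_total = R + C = 150 - j1279 Ω = 1288∠-83.3° Ω.
Step 4 — Source phasor: V = 49.3∠177.7° V = -49.26 + j1.978 V.
Step 5 — Ohm's law: I = V / Z_total = (-49.26 + j1.978) / (150 - j1279) = -0.005978 - j0.0378 A.
Step 6 — Convert to polar: |I| = 0.03827 A, ∠I = -99.0°.

I = 0.03827∠-99.0° A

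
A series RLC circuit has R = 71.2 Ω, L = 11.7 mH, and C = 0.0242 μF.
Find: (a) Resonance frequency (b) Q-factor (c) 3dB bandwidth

Step 1 — Resonance condition Im(Z)=0 gives ω₀ = 1/√(LC).
Step 2 — ω₀ = 1/√(0.0117·2.42e-08) = 5.943e+04 rad/s.
Step 3 — f₀ = ω₀/(2π) = 9458 Hz.
Step 4 — Series Q: Q = ω₀L/R = 5.943e+04·0.0117/71.2 = 9.766.
Step 5 — 3dB bandwidth: Δω = ω₀/Q = 6085 rad/s; BW = Δω/(2π) = 968.5 Hz.

(a) f₀ = 9458 Hz  (b) Q = 9.766  (c) BW = 968.5 Hz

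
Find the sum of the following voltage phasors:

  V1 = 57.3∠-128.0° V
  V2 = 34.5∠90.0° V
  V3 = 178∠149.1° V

Step 1 — Convert each phasor to rectangular form:
  V1 = 57.3·(cos(-128.0°) + j·sin(-128.0°)) = -35.28 - j45.15 V
  V2 = 34.5·(cos(90.0°) + j·sin(90.0°)) = 0 + j34.5 V
  V3 = 178·(cos(149.1°) + j·sin(149.1°)) = -152.7 + j91.41 V
Step 2 — Sum components: V_total = -188 + j80.76 V.
Step 3 — Convert to polar: |V_total| = 204.6 V, ∠V_total = 156.8°.

V_total = 204.6∠156.8° V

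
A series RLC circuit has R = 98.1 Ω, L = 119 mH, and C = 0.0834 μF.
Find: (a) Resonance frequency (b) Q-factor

Step 1 — Resonance condition Im(Z)=0 gives ω₀ = 1/√(LC).
Step 2 — ω₀ = 1/√(0.119·8.34e-08) = 1.004e+04 rad/s.
Step 3 — f₀ = ω₀/(2π) = 1598 Hz.
Step 4 — Series Q: Q = ω₀L/R = 1.004e+04·0.119/98.1 = 12.18.

(a) f₀ = 1598 Hz  (b) Q = 12.18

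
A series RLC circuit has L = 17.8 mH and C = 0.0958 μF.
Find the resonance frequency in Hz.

Step 1 — Resonance condition Im(Z)=0 gives ω₀ = 1/√(LC).
Step 2 — ω₀ = 1/√(0.0178·9.58e-08) = 2.422e+04 rad/s.
Step 3 — f₀ = ω₀/(2π) = 3854 Hz.

f₀ = 3854 Hz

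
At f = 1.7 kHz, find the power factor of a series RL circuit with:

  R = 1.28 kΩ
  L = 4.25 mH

Step 1 — Angular frequency: ω = 2π·f = 2π·1700 = 1.068e+04 rad/s.
Step 2 — Component impedances:
  R: Z = R = 1280 Ω
  L: Z = jωL = j·1.068e+04·0.00425 = 0 + j45.4 Ω
Step 3 — Series combination: Z_total = R + L = 1280 + j45.4 Ω = 1281∠2.0° Ω.
Step 4 — Power factor: PF = cos(φ) = Re(Z)/|Z| = 1280/1280.8 = 0.9994.
Step 5 — Type: Im(Z) = 45.4 ⇒ lagging (phase φ = 2.0°).

PF = 0.9994 (lagging, φ = 2.0°)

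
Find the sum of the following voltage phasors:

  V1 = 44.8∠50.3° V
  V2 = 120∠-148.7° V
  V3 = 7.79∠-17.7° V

Step 1 — Convert each phasor to rectangular form:
  V1 = 44.8·(cos(50.3°) + j·sin(50.3°)) = 28.62 + j34.47 V
  V2 = 120·(cos(-148.7°) + j·sin(-148.7°)) = -102.5 - j62.34 V
  V3 = 7.79·(cos(-17.7°) + j·sin(-17.7°)) = 7.421 - j2.368 V
Step 2 — Sum components: V_total = -66.5 - j30.24 V.
Step 3 — Convert to polar: |V_total| = 73.05 V, ∠V_total = -155.5°.

V_total = 73.05∠-155.5° V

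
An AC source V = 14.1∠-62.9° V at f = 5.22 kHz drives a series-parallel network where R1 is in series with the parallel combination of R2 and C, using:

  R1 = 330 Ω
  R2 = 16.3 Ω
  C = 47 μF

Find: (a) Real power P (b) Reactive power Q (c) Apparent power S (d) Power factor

Step 1 — Angular frequency: ω = 2π·f = 2π·5220 = 3.28e+04 rad/s.
Step 2 — Component impedances:
  R1: Z = R = 330 Ω
  R2: Z = R = 16.3 Ω
  C: Z = 1/(jωC) = -j/(ω·C) = 0 - j0.6487 Ω
Step 3 — Parallel branch: R2 || C = 1/(1/R2 + 1/C) = 0.02578 - j0.6477 Ω.
Step 4 — Series with R1: Z_total = R1 + (R2 || C) = 330 - j0.6477 Ω = 330∠-0.1° Ω.
Step 5 — Source phasor: V = 14.1∠-62.9° V = 6.423 - j12.55 V.
Step 6 — Current: I = V / Z = 0.01954 - j0.038 A = 0.04272∠-62.8° A.
Step 7 — Complex power: S = V·I* = 0.6024 - j0.001182 VA.
Step 8 — Real power: P = Re(S) = 0.6024 W.
Step 9 — Reactive power: Q = Im(S) = -0.001182 VAR.
Step 10 — Apparent power: |S| = 0.6024 VA.
Step 11 — Power factor: PF = P/|S| = 1 (leading).

(a) P = 0.6024 W  (b) Q = -0.001182 VAR  (c) S = 0.6024 VA  (d) PF = 1 (leading)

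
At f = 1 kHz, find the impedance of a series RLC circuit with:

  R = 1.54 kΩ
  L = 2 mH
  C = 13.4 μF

Step 1 — Angular frequency: ω = 2π·f = 2π·1000 = 6283 rad/s.
Step 2 — Component impedances:
  R: Z = R = 1540 Ω
  L: Z = jωL = j·6283·0.002 = 0 + j12.57 Ω
  C: Z = 1/(jωC) = -j/(ω·C) = 0 - j11.88 Ω
Step 3 — Series combination: Z_total = R + L + C = 1540 + j0.6891 Ω = 1540∠0.0° Ω.

Z = 1540 + j0.6891 Ω = 1540∠0.0° Ω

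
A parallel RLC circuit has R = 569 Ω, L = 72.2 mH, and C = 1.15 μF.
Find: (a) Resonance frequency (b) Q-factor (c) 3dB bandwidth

Step 1 — Resonance: ω₀ = 1/√(LC) = 1/√(0.0722·1.15e-06) = 3470 rad/s.
Step 2 — f₀ = ω₀/(2π) = 552.3 Hz.
Step 3 — Parallel Q: Q = R/(ω₀L) = 569/(3470·0.0722) = 2.271.
Step 4 — Bandwidth: Δω = ω₀/Q = 1528 rad/s; BW = Δω/(2π) = 243.2 Hz.

(a) f₀ = 552.3 Hz  (b) Q = 2.271  (c) BW = 243.2 Hz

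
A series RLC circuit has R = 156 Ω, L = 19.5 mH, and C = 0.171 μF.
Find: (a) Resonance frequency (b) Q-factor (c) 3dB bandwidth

Step 1 — Resonance: ω₀ = 1/√(LC) = 1/√(0.0195·1.71e-07) = 1.732e+04 rad/s.
Step 2 — f₀ = ω₀/(2π) = 2756 Hz.
Step 3 — Series Q: Q = ω₀L/R = 1.732e+04·0.0195/156 = 2.165.
Step 4 — Bandwidth: Δω = ω₀/Q = 8000 rad/s; BW = Δω/(2π) = 1273 Hz.

(a) f₀ = 2756 Hz  (b) Q = 2.165  (c) BW = 1273 Hz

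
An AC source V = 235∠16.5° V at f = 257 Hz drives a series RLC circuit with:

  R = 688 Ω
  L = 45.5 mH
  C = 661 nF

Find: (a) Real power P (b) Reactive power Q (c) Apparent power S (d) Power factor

Step 1 — Angular frequency: ω = 2π·f = 2π·257 = 1615 rad/s.
Step 2 — Component impedances:
  R: Z = R = 688 Ω
  L: Z = jωL = j·1615·0.0455 = 0 + j73.47 Ω
  C: Z = 1/(jωC) = -j/(ω·C) = 0 - j936.9 Ω
Step 3 — Series combination: Z_total = R + L + C = 688 - j863.4 Ω = 1104∠-51.5° Ω.
Step 4 — Source phasor: V = 235∠16.5° V = 225.3 + j66.74 V.
Step 5 — Current: I = V / Z = 0.07991 + j0.1973 A = 0.2129∠68.0° A.
Step 6 — Complex power: S = V·I* = 31.17 - j39.12 VA.
Step 7 — Real power: P = Re(S) = 31.17 W.
Step 8 — Reactive power: Q = Im(S) = -39.12 VAR.
Step 9 — Apparent power: |S| = 50.02 VA.
Step 10 — Power factor: PF = P/|S| = 0.6232 (leading).

(a) P = 31.17 W  (b) Q = -39.12 VAR  (c) S = 50.02 VA  (d) PF = 0.6232 (leading)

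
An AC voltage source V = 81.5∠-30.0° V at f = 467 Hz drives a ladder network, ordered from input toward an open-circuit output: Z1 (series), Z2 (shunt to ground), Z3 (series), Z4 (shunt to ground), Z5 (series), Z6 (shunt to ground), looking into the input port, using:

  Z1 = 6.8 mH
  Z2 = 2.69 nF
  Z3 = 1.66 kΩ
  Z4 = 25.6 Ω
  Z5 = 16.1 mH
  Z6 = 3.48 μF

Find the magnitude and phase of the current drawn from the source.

Step 1 — Angular frequency: ω = 2π·f = 2π·467 = 2934 rad/s.
Step 2 — Component impedances:
  Z1: Z = jωL = j·2934·0.0068 = 0 + j19.95 Ω
  Z2: Z = 1/(jωC) = -j/(ω·C) = 0 - j1.267e+05 Ω
  Z3: Z = R = 1660 Ω
  Z4: Z = R = 25.6 Ω
  Z5: Z = jωL = j·2934·0.0161 = 0 + j47.24 Ω
  Z6: Z = 1/(jωC) = -j/(ω·C) = 0 - j97.93 Ω
Step 3 — Ladder network (open output): work backward from the far end, alternating series and parallel combinations. Z_in = 1680 - j12.63 Ω = 1680∠-0.4° Ω.
Step 4 — Source phasor: V = 81.5∠-30.0° V = 70.58 - j40.75 V.
Step 5 — Ohm's law: I = V / Z_total = (70.58 - j40.75) / (1680 - j12.63) = 0.0422 - j0.02394 A.
Step 6 — Convert to polar: |I| = 0.04852 A, ∠I = -29.6°.

I = 0.04852∠-29.6° A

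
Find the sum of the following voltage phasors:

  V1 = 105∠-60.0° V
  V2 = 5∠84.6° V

Step 1 — Convert each phasor to rectangular form:
  V1 = 105·(cos(-60.0°) + j·sin(-60.0°)) = 52.5 - j90.93 V
  V2 = 5·(cos(84.6°) + j·sin(84.6°)) = 0.4705 + j4.978 V
Step 2 — Sum components: V_total = 52.97 - j85.95 V.
Step 3 — Convert to polar: |V_total| = 101 V, ∠V_total = -58.4°.

V_total = 101∠-58.4° V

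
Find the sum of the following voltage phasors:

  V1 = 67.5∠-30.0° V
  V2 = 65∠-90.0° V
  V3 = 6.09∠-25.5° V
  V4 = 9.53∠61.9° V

Step 1 — Convert each phasor to rectangular form:
  V1 = 67.5·(cos(-30.0°) + j·sin(-30.0°)) = 58.46 - j33.75 V
  V2 = 65·(cos(-90.0°) + j·sin(-90.0°)) = 0 - j65 V
  V3 = 6.09·(cos(-25.5°) + j·sin(-25.5°)) = 5.497 - j2.622 V
  V4 = 9.53·(cos(61.9°) + j·sin(61.9°)) = 4.489 + j8.407 V
Step 2 — Sum components: V_total = 68.44 - j92.97 V.
Step 3 — Convert to polar: |V_total| = 115.4 V, ∠V_total = -53.6°.

V_total = 115.4∠-53.6° V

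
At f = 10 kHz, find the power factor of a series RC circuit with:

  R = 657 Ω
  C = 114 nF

Step 1 — Angular frequency: ω = 2π·f = 2π·1e+04 = 6.283e+04 rad/s.
Step 2 — Component impedances:
  R: Z = R = 657 Ω
  C: Z = 1/(jωC) = -j/(ω·C) = 0 - j139.6 Ω
Step 3 — Series combination: Z_total = R + C = 657 - j139.6 Ω = 671.7∠-12.0° Ω.
Step 4 — Power factor: PF = cos(φ) = Re(Z)/|Z| = 657/671.67 = 0.9782.
Step 5 — Type: Im(Z) = -139.6 ⇒ leading (phase φ = -12.0°).

PF = 0.9782 (leading, φ = -12.0°)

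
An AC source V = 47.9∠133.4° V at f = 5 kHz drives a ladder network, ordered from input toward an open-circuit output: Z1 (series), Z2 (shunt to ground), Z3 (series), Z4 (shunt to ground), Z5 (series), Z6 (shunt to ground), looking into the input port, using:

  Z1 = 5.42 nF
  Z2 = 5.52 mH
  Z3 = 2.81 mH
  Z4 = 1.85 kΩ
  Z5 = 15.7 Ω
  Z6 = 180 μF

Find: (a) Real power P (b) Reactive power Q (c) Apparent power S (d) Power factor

Step 1 — Angular frequency: ω = 2π·f = 2π·5000 = 3.142e+04 rad/s.
Step 2 — Component impedances:
  Z1: Z = 1/(jωC) = -j/(ω·C) = 0 - j5873 Ω
  Z2: Z = jωL = j·3.142e+04·0.00552 = 0 + j173.4 Ω
  Z3: Z = jωL = j·3.142e+04·0.00281 = 0 + j88.28 Ω
  Z4: Z = R = 1850 Ω
  Z5: Z = R = 15.7 Ω
  Z6: Z = 1/(jωC) = -j/(ω·C) = 0 - j0.1768 Ω
Step 3 — Ladder network (open output): work backward from the far end, alternating series and parallel combinations. Z_in = 6.821 - j5814 Ω = 5814∠-89.9° Ω.
Step 4 — Source phasor: V = 47.9∠133.4° V = -32.91 + j34.8 V.
Step 5 — Current: I = V / Z = -0.005993 - j0.005654 A = 0.008239∠-136.7° A.
Step 6 — Complex power: S = V·I* = 0.000463 - j0.3946 VA.
Step 7 — Real power: P = Re(S) = 0.000463 W.
Step 8 — Reactive power: Q = Im(S) = -0.3946 VAR.
Step 9 — Apparent power: |S| = 0.3946 VA.
Step 10 — Power factor: PF = P/|S| = 0.001173 (leading).

(a) P = 0.000463 W  (b) Q = -0.3946 VAR  (c) S = 0.3946 VA  (d) PF = 0.001173 (leading)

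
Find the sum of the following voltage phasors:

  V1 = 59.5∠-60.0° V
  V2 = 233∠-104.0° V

Step 1 — Convert each phasor to rectangular form:
  V1 = 59.5·(cos(-60.0°) + j·sin(-60.0°)) = 29.75 - j51.53 V
  V2 = 233·(cos(-104.0°) + j·sin(-104.0°)) = -56.37 - j226.1 V
Step 2 — Sum components: V_total = -26.62 - j277.6 V.
Step 3 — Convert to polar: |V_total| = 278.9 V, ∠V_total = -95.5°.

V_total = 278.9∠-95.5° V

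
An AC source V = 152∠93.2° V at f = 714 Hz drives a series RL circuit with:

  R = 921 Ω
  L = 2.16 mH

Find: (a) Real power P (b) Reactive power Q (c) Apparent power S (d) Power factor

Step 1 — Angular frequency: ω = 2π·f = 2π·714 = 4486 rad/s.
Step 2 — Component impedances:
  R: Z = R = 921 Ω
  L: Z = jωL = j·4486·0.00216 = 0 + j9.69 Ω
Step 3 — Series combination: Z_total = R + L = 921 + j9.69 Ω = 921.1∠0.6° Ω.
Step 4 — Source phasor: V = 152∠93.2° V = -8.485 + j151.8 V.
Step 5 — Current: I = V / Z = -0.007478 + j0.1649 A = 0.165∠92.6° A.
Step 6 — Complex power: S = V·I* = 25.08 + j0.2639 VA.
Step 7 — Real power: P = Re(S) = 25.08 W.
Step 8 — Reactive power: Q = Im(S) = 0.2639 VAR.
Step 9 — Apparent power: |S| = 25.08 VA.
Step 10 — Power factor: PF = P/|S| = 0.9999 (lagging).

(a) P = 25.08 W  (b) Q = 0.2639 VAR  (c) S = 25.08 VA  (d) PF = 0.9999 (lagging)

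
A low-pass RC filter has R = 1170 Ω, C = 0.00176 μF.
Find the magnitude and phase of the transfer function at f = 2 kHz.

Step 1 — Angular frequency: ω = 2π·2000 = 1.257e+04 rad/s.
Step 2 — Transfer function: H(jω) = 1/(1 + jωRC).
Step 3 — Denominator: 1 + jωRC = 1 + j·1.257e+04·1170·1.76e-09 = 1 + j0.02588.
Step 4 — H = 0.9993 - j0.02586.
Step 5 — Magnitude: |H| = 0.9997 (-0.0 dB); phase: φ = -1.5°.

|H| = 0.9997 (-0.0 dB), φ = -1.5°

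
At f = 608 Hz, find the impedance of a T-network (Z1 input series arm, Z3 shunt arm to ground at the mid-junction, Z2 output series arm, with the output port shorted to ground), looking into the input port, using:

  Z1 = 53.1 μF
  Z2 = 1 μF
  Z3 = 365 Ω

Step 1 — Angular frequency: ω = 2π·f = 2π·608 = 3820 rad/s.
Step 2 — Component impedances:
  Z1: Z = 1/(jωC) = -j/(ω·C) = 0 - j4.93 Ω
  Z2: Z = 1/(jωC) = -j/(ω·C) = 0 - j261.8 Ω
  Z3: Z = R = 365 Ω
Step 3 — With the output port shorted to ground, the output series arm Z2 runs from the junction to ground; the shunt arm Z3 also runs from the junction to ground. They appear in parallel: Z3 || Z2 = 124 - j172.9 Ω.
Step 4 — Series with input arm Z1: Z_in = Z1 + (Z3 || Z2) = 124 - j177.8 Ω = 216.7∠-55.1° Ω.

Z = 124 - j177.8 Ω = 216.7∠-55.1° Ω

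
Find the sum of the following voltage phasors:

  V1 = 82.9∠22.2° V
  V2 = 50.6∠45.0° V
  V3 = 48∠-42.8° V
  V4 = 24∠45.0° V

Step 1 — Convert each phasor to rectangular form:
  V1 = 82.9·(cos(22.2°) + j·sin(22.2°)) = 76.75 + j31.32 V
  V2 = 50.6·(cos(45.0°) + j·sin(45.0°)) = 35.78 + j35.78 V
  V3 = 48·(cos(-42.8°) + j·sin(-42.8°)) = 35.22 - j32.61 V
  V4 = 24·(cos(45.0°) + j·sin(45.0°)) = 16.97 + j16.97 V
Step 2 — Sum components: V_total = 164.7 + j51.46 V.
Step 3 — Convert to polar: |V_total| = 172.6 V, ∠V_total = 17.3°.

V_total = 172.6∠17.3° V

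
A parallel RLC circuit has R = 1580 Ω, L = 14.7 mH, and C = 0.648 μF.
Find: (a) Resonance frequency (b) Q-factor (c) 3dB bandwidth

Step 1 — Resonance: ω₀ = 1/√(LC) = 1/√(0.0147·6.48e-07) = 1.025e+04 rad/s.
Step 2 — f₀ = ω₀/(2π) = 1631 Hz.
Step 3 — Parallel Q: Q = R/(ω₀L) = 1580/(1.025e+04·0.0147) = 10.49.
Step 4 — Bandwidth: Δω = ω₀/Q = 976.7 rad/s; BW = Δω/(2π) = 155.4 Hz.

(a) f₀ = 1631 Hz  (b) Q = 10.49  (c) BW = 155.4 Hz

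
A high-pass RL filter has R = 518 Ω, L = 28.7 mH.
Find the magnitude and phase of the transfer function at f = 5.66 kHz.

Step 1 — Angular frequency: ω = 2π·5660 = 3.556e+04 rad/s.
Step 2 — Transfer function: H(jω) = jωL/(R + jωL).
Step 3 — Numerator jωL = j·1021; denominator R + jωL = 518 + j1021.
Step 4 — H = 0.7952 + j0.4036.
Step 5 — Magnitude: |H| = 0.8917 (-1.0 dB); phase: φ = 26.9°.

|H| = 0.8917 (-1.0 dB), φ = 26.9°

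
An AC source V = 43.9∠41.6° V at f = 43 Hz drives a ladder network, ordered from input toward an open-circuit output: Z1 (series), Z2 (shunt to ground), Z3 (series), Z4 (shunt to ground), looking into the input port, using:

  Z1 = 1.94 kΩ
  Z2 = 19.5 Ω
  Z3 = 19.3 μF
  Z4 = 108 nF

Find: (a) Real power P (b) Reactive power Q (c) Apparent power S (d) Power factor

Step 1 — Angular frequency: ω = 2π·f = 2π·43 = 270.2 rad/s.
Step 2 — Component impedances:
  Z1: Z = R = 1940 Ω
  Z2: Z = R = 19.5 Ω
  Z3: Z = 1/(jωC) = -j/(ω·C) = 0 - j191.8 Ω
  Z4: Z = 1/(jωC) = -j/(ω·C) = 0 - j3.427e+04 Ω
Step 3 — Ladder network (open output): work backward from the far end, alternating series and parallel combinations. Z_in = 1959 - j0.01103 Ω = 1959∠-0.0° Ω.
Step 4 — Source phasor: V = 43.9∠41.6° V = 32.83 + j29.15 V.
Step 5 — Current: I = V / Z = 0.01675 + j0.01487 A = 0.0224∠41.6° A.
Step 6 — Complex power: S = V·I* = 0.9835 - j5.538e-06 VA.
Step 7 — Real power: P = Re(S) = 0.9835 W.
Step 8 — Reactive power: Q = Im(S) = -5.538e-06 VAR.
Step 9 — Apparent power: |S| = 0.9835 VA.
Step 10 — Power factor: PF = P/|S| = 1 (leading).

(a) P = 0.9835 W  (b) Q = -5.538e-06 VAR  (c) S = 0.9835 VA  (d) PF = 1 (leading)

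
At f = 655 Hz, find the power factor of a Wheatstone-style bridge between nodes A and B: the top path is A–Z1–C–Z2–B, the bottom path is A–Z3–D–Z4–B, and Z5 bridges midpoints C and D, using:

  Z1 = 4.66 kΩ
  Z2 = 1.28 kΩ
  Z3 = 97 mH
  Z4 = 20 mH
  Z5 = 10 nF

Step 1 — Angular frequency: ω = 2π·f = 2π·655 = 4115 rad/s.
Step 2 — Component impedances:
  Z1: Z = R = 4660 Ω
  Z2: Z = R = 1280 Ω
  Z3: Z = jωL = j·4115·0.097 = 0 + j399.2 Ω
  Z4: Z = jωL = j·4115·0.02 = 0 + j82.31 Ω
  Z5: Z = 1/(jωC) = -j/(ω·C) = 0 - j2.43e+04 Ω
Step 3 — Bridge requires nodal analysis (the Z5 bridge couples midpoints C and D, so the two paths cannot be reduced to a simple series/parallel combination). Setting node B to ground and injecting 1 A at node A, the 3-node admittance system at A, C, D solves to V_A = Z_AB = 38.78 + j478.4 Ω = 480∠85.4° Ω.
Step 4 — Power factor: PF = cos(φ) = Re(Z)/|Z| = 38.782/479.96 = 0.0808.
Step 5 — Type: Im(Z) = 478.4 ⇒ lagging (phase φ = 85.4°).

PF = 0.0808 (lagging, φ = 85.4°)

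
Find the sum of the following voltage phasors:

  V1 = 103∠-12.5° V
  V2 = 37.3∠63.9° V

Step 1 — Convert each phasor to rectangular form:
  V1 = 103·(cos(-12.5°) + j·sin(-12.5°)) = 100.6 - j22.29 V
  V2 = 37.3·(cos(63.9°) + j·sin(63.9°)) = 16.41 + j33.5 V
Step 2 — Sum components: V_total = 117 + j11.2 V.
Step 3 — Convert to polar: |V_total| = 117.5 V, ∠V_total = 5.5°.

V_total = 117.5∠5.5° V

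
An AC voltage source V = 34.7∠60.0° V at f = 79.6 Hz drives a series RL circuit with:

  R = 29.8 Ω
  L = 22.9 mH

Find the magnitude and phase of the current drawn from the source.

Step 1 — Angular frequency: ω = 2π·f = 2π·79.6 = 500.1 rad/s.
Step 2 — Component impedances:
  R: Z = R = 29.8 Ω
  L: Z = jωL = j·500.1·0.0229 = 0 + j11.45 Ω
Step 3 — Series combination: Z_total = R + L = 29.8 + j11.45 Ω = 31.93∠21.0° Ω.
Step 4 — Source phasor: V = 34.7∠60.0° V = 17.35 + j30.05 V.
Step 5 — Ohm's law: I = V / Z_total = (17.35 + j30.05) / (29.8 + j11.45) = 0.845 + j0.6837 A.
Step 6 — Convert to polar: |I| = 1.087 A, ∠I = 39.0°.

I = 1.087∠39.0° A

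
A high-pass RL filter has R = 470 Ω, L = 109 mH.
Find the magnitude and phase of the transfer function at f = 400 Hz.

Step 1 — Angular frequency: ω = 2π·400 = 2513 rad/s.
Step 2 — Transfer function: H(jω) = jωL/(R + jωL).
Step 3 — Numerator jωL = j·273.9; denominator R + jωL = 470 + j273.9.
Step 4 — H = 0.2536 + j0.4351.
Step 5 — Magnitude: |H| = 0.5036 (-6.0 dB); phase: φ = 59.8°.

|H| = 0.5036 (-6.0 dB), φ = 59.8°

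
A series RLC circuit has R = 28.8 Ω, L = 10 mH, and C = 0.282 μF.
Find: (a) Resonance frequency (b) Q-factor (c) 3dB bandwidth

Step 1 — Resonance: ω₀ = 1/√(LC) = 1/√(0.01·2.82e-07) = 1.883e+04 rad/s.
Step 2 — f₀ = ω₀/(2π) = 2997 Hz.
Step 3 — Series Q: Q = ω₀L/R = 1.883e+04·0.01/28.8 = 6.539.
Step 4 — Bandwidth: Δω = ω₀/Q = 2880 rad/s; BW = Δω/(2π) = 458.4 Hz.

(a) f₀ = 2997 Hz  (b) Q = 6.539  (c) BW = 458.4 Hz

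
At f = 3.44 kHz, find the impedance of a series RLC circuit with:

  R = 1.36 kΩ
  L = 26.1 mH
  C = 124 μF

Step 1 — Angular frequency: ω = 2π·f = 2π·3440 = 2.161e+04 rad/s.
Step 2 — Component impedances:
  R: Z = R = 1360 Ω
  L: Z = jωL = j·2.161e+04·0.0261 = 0 + j564.1 Ω
  C: Z = 1/(jωC) = -j/(ω·C) = 0 - j0.3731 Ω
Step 3 — Series combination: Z_total = R + L + C = 1360 + j563.8 Ω = 1472∠22.5° Ω.

Z = 1360 + j563.8 Ω = 1472∠22.5° Ω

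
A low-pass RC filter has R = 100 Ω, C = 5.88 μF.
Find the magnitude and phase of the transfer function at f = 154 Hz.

Step 1 — Angular frequency: ω = 2π·154 = 967.6 rad/s.
Step 2 — Transfer function: H(jω) = 1/(1 + jωRC).
Step 3 — Denominator: 1 + jωRC = 1 + j·967.6·100·5.88e-06 = 1 + j0.569.
Step 4 — H = 0.7555 - j0.4298.
Step 5 — Magnitude: |H| = 0.8692 (-1.2 dB); phase: φ = -29.6°.

|H| = 0.8692 (-1.2 dB), φ = -29.6°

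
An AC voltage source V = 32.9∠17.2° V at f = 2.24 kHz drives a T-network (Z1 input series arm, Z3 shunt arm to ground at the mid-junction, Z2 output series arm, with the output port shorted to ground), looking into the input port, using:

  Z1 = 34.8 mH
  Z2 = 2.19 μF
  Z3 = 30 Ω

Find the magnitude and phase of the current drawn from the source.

Step 1 — Angular frequency: ω = 2π·f = 2π·2240 = 1.407e+04 rad/s.
Step 2 — Component impedances:
  Z1: Z = jωL = j·1.407e+04·0.0348 = 0 + j489.8 Ω
  Z2: Z = 1/(jωC) = -j/(ω·C) = 0 - j32.44 Ω
  Z3: Z = R = 30 Ω
Step 3 — With the output port shorted to ground, the output series arm Z2 runs from the junction to ground; the shunt arm Z3 also runs from the junction to ground. They appear in parallel: Z3 || Z2 = 16.17 - j14.95 Ω.
Step 4 — Series with input arm Z1: Z_in = Z1 + (Z3 || Z2) = 16.17 + j474.8 Ω = 475.1∠88.0° Ω.
Step 5 — Source phasor: V = 32.9∠17.2° V = 31.43 + j9.729 V.
Step 6 — Ohm's law: I = V / Z_total = (31.43 + j9.729) / (16.17 + j474.8) = 0.02272 - j0.06542 A.
Step 7 — Convert to polar: |I| = 0.06925 A, ∠I = -70.8°.

I = 0.06925∠-70.8° A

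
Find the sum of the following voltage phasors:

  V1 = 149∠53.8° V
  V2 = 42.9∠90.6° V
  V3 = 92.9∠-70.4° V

Step 1 — Convert each phasor to rectangular form:
  V1 = 149·(cos(53.8°) + j·sin(53.8°)) = 88 + j120.2 V
  V2 = 42.9·(cos(90.6°) + j·sin(90.6°)) = -0.4492 + j42.9 V
  V3 = 92.9·(cos(-70.4°) + j·sin(-70.4°)) = 31.16 - j87.52 V
Step 2 — Sum components: V_total = 118.7 + j75.62 V.
Step 3 — Convert to polar: |V_total| = 140.8 V, ∠V_total = 32.5°.

V_total = 140.8∠32.5° V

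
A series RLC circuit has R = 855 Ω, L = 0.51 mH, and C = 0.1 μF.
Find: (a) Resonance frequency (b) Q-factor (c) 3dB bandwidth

Step 1 — Resonance: ω₀ = 1/√(LC) = 1/√(0.00051·1e-07) = 1.4e+05 rad/s.
Step 2 — f₀ = ω₀/(2π) = 2.229e+04 Hz.
Step 3 — Series Q: Q = ω₀L/R = 1.4e+05·0.00051/855 = 0.08353.
Step 4 — Bandwidth: Δω = ω₀/Q = 1.676e+06 rad/s; BW = Δω/(2π) = 2.668e+05 Hz.

(a) f₀ = 2.229e+04 Hz  (b) Q = 0.08353  (c) BW = 2.668e+05 Hz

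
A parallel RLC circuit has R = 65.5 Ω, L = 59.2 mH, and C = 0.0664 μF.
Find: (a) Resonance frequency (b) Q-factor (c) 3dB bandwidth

Step 1 — Resonance: ω₀ = 1/√(LC) = 1/√(0.0592·6.64e-08) = 1.595e+04 rad/s.
Step 2 — f₀ = ω₀/(2π) = 2538 Hz.
Step 3 — Parallel Q: Q = R/(ω₀L) = 65.5/(1.595e+04·0.0592) = 0.06937.
Step 4 — Bandwidth: Δω = ω₀/Q = 2.299e+05 rad/s; BW = Δω/(2π) = 3.659e+04 Hz.

(a) f₀ = 2538 Hz  (b) Q = 0.06937  (c) BW = 3.659e+04 Hz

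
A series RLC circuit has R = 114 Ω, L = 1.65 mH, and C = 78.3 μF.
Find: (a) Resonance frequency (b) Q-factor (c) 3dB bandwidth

Step 1 — Resonance: ω₀ = 1/√(LC) = 1/√(0.00165·7.83e-05) = 2782 rad/s.
Step 2 — f₀ = ω₀/(2π) = 442.8 Hz.
Step 3 — Series Q: Q = ω₀L/R = 2782·0.00165/114 = 0.04027.
Step 4 — Bandwidth: Δω = ω₀/Q = 6.909e+04 rad/s; BW = Δω/(2π) = 1.1e+04 Hz.

(a) f₀ = 442.8 Hz  (b) Q = 0.04027  (c) BW = 1.1e+04 Hz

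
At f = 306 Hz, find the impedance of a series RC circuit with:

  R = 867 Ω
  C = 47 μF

Step 1 — Angular frequency: ω = 2π·f = 2π·306 = 1923 rad/s.
Step 2 — Component impedances:
  R: Z = R = 867 Ω
  C: Z = 1/(jωC) = -j/(ω·C) = 0 - j11.07 Ω
Step 3 — Series combination: Z_total = R + C = 867 - j11.07 Ω = 867.1∠-0.7° Ω.

Z = 867 - j11.07 Ω = 867.1∠-0.7° Ω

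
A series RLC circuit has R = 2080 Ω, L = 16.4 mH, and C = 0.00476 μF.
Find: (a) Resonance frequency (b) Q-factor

Step 1 — Resonance condition Im(Z)=0 gives ω₀ = 1/√(LC).
Step 2 — ω₀ = 1/√(0.0164·4.76e-09) = 1.132e+05 rad/s.
Step 3 — f₀ = ω₀/(2π) = 1.801e+04 Hz.
Step 4 — Series Q: Q = ω₀L/R = 1.132e+05·0.0164/2080 = 0.8924.

(a) f₀ = 1.801e+04 Hz  (b) Q = 0.8924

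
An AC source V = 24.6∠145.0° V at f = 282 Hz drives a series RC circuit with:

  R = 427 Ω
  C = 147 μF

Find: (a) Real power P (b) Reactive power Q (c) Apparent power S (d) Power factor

Step 1 — Angular frequency: ω = 2π·f = 2π·282 = 1772 rad/s.
Step 2 — Component impedances:
  R: Z = R = 427 Ω
  C: Z = 1/(jωC) = -j/(ω·C) = 0 - j3.839 Ω
Step 3 — Series combination: Z_total = R + C = 427 - j3.839 Ω = 427∠-0.5° Ω.
Step 4 — Source phasor: V = 24.6∠145.0° V = -20.15 + j14.11 V.
Step 5 — Current: I = V / Z = -0.04749 + j0.03262 A = 0.05761∠145.5° A.
Step 6 — Complex power: S = V·I* = 1.417 - j0.01274 VA.
Step 7 — Real power: P = Re(S) = 1.417 W.
Step 8 — Reactive power: Q = Im(S) = -0.01274 VAR.
Step 9 — Apparent power: |S| = 1.417 VA.
Step 10 — Power factor: PF = P/|S| = 1 (leading).

(a) P = 1.417 W  (b) Q = -0.01274 VAR  (c) S = 1.417 VA  (d) PF = 1 (leading)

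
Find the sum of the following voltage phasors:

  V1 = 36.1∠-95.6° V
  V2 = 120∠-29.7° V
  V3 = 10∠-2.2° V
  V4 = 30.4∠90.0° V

Step 1 — Convert each phasor to rectangular form:
  V1 = 36.1·(cos(-95.6°) + j·sin(-95.6°)) = -3.523 - j35.93 V
  V2 = 120·(cos(-29.7°) + j·sin(-29.7°)) = 104.2 - j59.46 V
  V3 = 10·(cos(-2.2°) + j·sin(-2.2°)) = 9.993 - j0.3839 V
  V4 = 30.4·(cos(90.0°) + j·sin(90.0°)) = 0 + j30.4 V
Step 2 — Sum components: V_total = 110.7 - j65.37 V.
Step 3 — Convert to polar: |V_total| = 128.6 V, ∠V_total = -30.6°.

V_total = 128.6∠-30.6° V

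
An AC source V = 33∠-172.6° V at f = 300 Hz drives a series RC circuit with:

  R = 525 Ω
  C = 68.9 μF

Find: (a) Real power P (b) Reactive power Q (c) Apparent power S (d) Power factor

Step 1 — Angular frequency: ω = 2π·f = 2π·300 = 1885 rad/s.
Step 2 — Component impedances:
  R: Z = R = 525 Ω
  C: Z = 1/(jωC) = -j/(ω·C) = 0 - j7.7 Ω
Step 3 — Series combination: Z_total = R + C = 525 - j7.7 Ω = 525.1∠-0.8° Ω.
Step 4 — Source phasor: V = 33∠-172.6° V = -32.73 - j4.25 V.
Step 5 — Current: I = V / Z = -0.0622 - j0.009008 A = 0.06285∠-171.8° A.
Step 6 — Complex power: S = V·I* = 2.074 - j0.03042 VA.
Step 7 — Real power: P = Re(S) = 2.074 W.
Step 8 — Reactive power: Q = Im(S) = -0.03042 VAR.
Step 9 — Apparent power: |S| = 2.074 VA.
Step 10 — Power factor: PF = P/|S| = 0.9999 (leading).

(a) P = 2.074 W  (b) Q = -0.03042 VAR  (c) S = 2.074 VA  (d) PF = 0.9999 (leading)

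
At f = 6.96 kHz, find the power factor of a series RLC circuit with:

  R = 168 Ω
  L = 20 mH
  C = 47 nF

Step 1 — Angular frequency: ω = 2π·f = 2π·6960 = 4.373e+04 rad/s.
Step 2 — Component impedances:
  R: Z = R = 168 Ω
  L: Z = jωL = j·4.373e+04·0.02 = 0 + j874.6 Ω
  C: Z = 1/(jωC) = -j/(ω·C) = 0 - j486.5 Ω
Step 3 — Series combination: Z_total = R + L + C = 168 + j388.1 Ω = 422.9∠66.6° Ω.
Step 4 — Power factor: PF = cos(φ) = Re(Z)/|Z| = 168/422.9 = 0.3973.
Step 5 — Type: Im(Z) = 388.1 ⇒ lagging (phase φ = 66.6°).

PF = 0.3973 (lagging, φ = 66.6°)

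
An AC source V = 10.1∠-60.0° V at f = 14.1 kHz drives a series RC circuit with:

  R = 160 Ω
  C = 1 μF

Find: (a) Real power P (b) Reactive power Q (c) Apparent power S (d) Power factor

Step 1 — Angular frequency: ω = 2π·f = 2π·1.41e+04 = 8.859e+04 rad/s.
Step 2 — Component impedances:
  R: Z = R = 160 Ω
  C: Z = 1/(jωC) = -j/(ω·C) = 0 - j11.29 Ω
Step 3 — Series combination: Z_total = R + C = 160 - j11.29 Ω = 160.4∠-4.0° Ω.
Step 4 — Source phasor: V = 10.1∠-60.0° V = 5.05 - j8.747 V.
Step 5 — Current: I = V / Z = 0.03524 - j0.05218 A = 0.06297∠-56.0° A.
Step 6 — Complex power: S = V·I* = 0.6344 - j0.04476 VA.
Step 7 — Real power: P = Re(S) = 0.6344 W.
Step 8 — Reactive power: Q = Im(S) = -0.04476 VAR.
Step 9 — Apparent power: |S| = 0.636 VA.
Step 10 — Power factor: PF = P/|S| = 0.9975 (leading).

(a) P = 0.6344 W  (b) Q = -0.04476 VAR  (c) S = 0.636 VA  (d) PF = 0.9975 (leading)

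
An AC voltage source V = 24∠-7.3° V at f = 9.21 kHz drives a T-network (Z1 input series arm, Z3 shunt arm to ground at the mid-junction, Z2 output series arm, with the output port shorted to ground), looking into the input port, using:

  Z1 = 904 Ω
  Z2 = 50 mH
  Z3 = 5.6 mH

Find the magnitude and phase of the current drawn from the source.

Step 1 — Angular frequency: ω = 2π·f = 2π·9210 = 5.787e+04 rad/s.
Step 2 — Component impedances:
  Z1: Z = R = 904 Ω
  Z2: Z = jωL = j·5.787e+04·0.05 = 0 + j2893 Ω
  Z3: Z = jωL = j·5.787e+04·0.0056 = 0 + j324.1 Ω
Step 3 — With the output port shorted to ground, the output series arm Z2 runs from the junction to ground; the shunt arm Z3 also runs from the junction to ground. They appear in parallel: Z3 || Z2 = 0 + j291.4 Ω.
Step 4 — Series with input arm Z1: Z_in = Z1 + (Z3 || Z2) = 904 + j291.4 Ω = 949.8∠17.9° Ω.
Step 5 — Source phasor: V = 24∠-7.3° V = 23.81 - j3.05 V.
Step 6 — Ohm's law: I = V / Z_total = (23.81 - j3.05) / (904 + j291.4) = 0.02287 - j0.01075 A.
Step 7 — Convert to polar: |I| = 0.02527 A, ∠I = -25.2°.

I = 0.02527∠-25.2° A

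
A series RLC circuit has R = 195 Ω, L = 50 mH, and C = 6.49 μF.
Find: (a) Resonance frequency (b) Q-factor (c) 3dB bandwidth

Step 1 — Resonance: ω₀ = 1/√(LC) = 1/√(0.05·6.49e-06) = 1755 rad/s.
Step 2 — f₀ = ω₀/(2π) = 279.4 Hz.
Step 3 — Series Q: Q = ω₀L/R = 1755·0.05/195 = 0.4501.
Step 4 — Bandwidth: Δω = ω₀/Q = 3900 rad/s; BW = Δω/(2π) = 620.7 Hz.

(a) f₀ = 279.4 Hz  (b) Q = 0.4501  (c) BW = 620.7 Hz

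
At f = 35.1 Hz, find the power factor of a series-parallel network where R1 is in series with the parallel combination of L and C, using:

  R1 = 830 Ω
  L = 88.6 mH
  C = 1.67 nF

Step 1 — Angular frequency: ω = 2π·f = 2π·35.1 = 220.5 rad/s.
Step 2 — Component impedances:
  R1: Z = R = 830 Ω
  L: Z = jωL = j·220.5·0.0886 = 0 + j19.54 Ω
  C: Z = 1/(jωC) = -j/(ω·C) = 0 - j2.715e+06 Ω
Step 3 — Parallel branch: L || C = 1/(1/L + 1/C) = 0 + j19.54 Ω.
Step 4 — Series with R1: Z_total = R1 + (L || C) = 830 + j19.54 Ω = 830.2∠1.3° Ω.
Step 5 — Power factor: PF = cos(φ) = Re(Z)/|Z| = 830/830.23 = 0.9997.
Step 6 — Type: Im(Z) = 19.54 ⇒ lagging (phase φ = 1.3°).

PF = 0.9997 (lagging, φ = 1.3°)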